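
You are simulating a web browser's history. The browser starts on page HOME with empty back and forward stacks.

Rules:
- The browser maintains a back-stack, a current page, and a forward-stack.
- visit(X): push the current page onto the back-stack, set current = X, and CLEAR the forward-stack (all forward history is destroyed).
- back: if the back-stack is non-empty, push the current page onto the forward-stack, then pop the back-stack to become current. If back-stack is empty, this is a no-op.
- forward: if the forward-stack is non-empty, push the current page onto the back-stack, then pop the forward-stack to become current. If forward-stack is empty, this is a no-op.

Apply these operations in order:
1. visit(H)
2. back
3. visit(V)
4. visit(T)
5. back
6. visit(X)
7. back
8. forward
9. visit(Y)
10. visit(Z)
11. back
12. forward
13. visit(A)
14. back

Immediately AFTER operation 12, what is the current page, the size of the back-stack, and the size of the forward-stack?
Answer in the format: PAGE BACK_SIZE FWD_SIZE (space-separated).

After 1 (visit(H)): cur=H back=1 fwd=0
After 2 (back): cur=HOME back=0 fwd=1
After 3 (visit(V)): cur=V back=1 fwd=0
After 4 (visit(T)): cur=T back=2 fwd=0
After 5 (back): cur=V back=1 fwd=1
After 6 (visit(X)): cur=X back=2 fwd=0
After 7 (back): cur=V back=1 fwd=1
After 8 (forward): cur=X back=2 fwd=0
After 9 (visit(Y)): cur=Y back=3 fwd=0
After 10 (visit(Z)): cur=Z back=4 fwd=0
After 11 (back): cur=Y back=3 fwd=1
After 12 (forward): cur=Z back=4 fwd=0

Z 4 0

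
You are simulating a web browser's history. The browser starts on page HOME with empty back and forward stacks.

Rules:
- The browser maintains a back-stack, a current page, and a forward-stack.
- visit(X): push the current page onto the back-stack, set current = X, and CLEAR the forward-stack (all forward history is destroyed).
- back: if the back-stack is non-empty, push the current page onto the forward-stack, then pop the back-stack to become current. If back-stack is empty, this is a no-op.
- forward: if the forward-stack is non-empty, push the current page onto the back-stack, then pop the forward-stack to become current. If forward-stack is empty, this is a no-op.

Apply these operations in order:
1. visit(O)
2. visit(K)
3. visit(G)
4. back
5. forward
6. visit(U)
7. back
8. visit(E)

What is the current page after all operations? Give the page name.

Answer: E

Derivation:
After 1 (visit(O)): cur=O back=1 fwd=0
After 2 (visit(K)): cur=K back=2 fwd=0
After 3 (visit(G)): cur=G back=3 fwd=0
After 4 (back): cur=K back=2 fwd=1
After 5 (forward): cur=G back=3 fwd=0
After 6 (visit(U)): cur=U back=4 fwd=0
After 7 (back): cur=G back=3 fwd=1
After 8 (visit(E)): cur=E back=4 fwd=0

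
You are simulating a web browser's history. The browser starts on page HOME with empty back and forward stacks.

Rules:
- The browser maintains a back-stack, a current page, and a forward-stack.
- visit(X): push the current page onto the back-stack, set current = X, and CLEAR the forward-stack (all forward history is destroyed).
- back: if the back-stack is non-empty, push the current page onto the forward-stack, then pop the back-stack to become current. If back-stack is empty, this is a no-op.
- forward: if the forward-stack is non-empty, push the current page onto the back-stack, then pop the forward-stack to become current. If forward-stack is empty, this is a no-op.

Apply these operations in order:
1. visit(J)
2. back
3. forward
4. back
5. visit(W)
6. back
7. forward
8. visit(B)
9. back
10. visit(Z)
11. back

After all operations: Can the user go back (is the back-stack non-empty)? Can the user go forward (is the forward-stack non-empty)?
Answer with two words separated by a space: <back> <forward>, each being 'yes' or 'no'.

After 1 (visit(J)): cur=J back=1 fwd=0
After 2 (back): cur=HOME back=0 fwd=1
After 3 (forward): cur=J back=1 fwd=0
After 4 (back): cur=HOME back=0 fwd=1
After 5 (visit(W)): cur=W back=1 fwd=0
After 6 (back): cur=HOME back=0 fwd=1
After 7 (forward): cur=W back=1 fwd=0
After 8 (visit(B)): cur=B back=2 fwd=0
After 9 (back): cur=W back=1 fwd=1
After 10 (visit(Z)): cur=Z back=2 fwd=0
After 11 (back): cur=W back=1 fwd=1

Answer: yes yes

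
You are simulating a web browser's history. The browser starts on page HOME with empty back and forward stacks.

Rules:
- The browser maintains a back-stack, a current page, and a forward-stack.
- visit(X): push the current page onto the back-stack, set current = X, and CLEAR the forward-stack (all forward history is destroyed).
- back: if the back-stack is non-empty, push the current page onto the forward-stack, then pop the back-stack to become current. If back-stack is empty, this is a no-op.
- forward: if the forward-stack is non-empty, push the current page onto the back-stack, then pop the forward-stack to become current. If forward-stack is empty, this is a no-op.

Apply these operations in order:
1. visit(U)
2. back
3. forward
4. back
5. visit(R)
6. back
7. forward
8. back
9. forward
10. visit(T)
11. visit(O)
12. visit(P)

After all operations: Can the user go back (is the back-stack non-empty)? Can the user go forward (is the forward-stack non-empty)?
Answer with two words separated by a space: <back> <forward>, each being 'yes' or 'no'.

Answer: yes no

Derivation:
After 1 (visit(U)): cur=U back=1 fwd=0
After 2 (back): cur=HOME back=0 fwd=1
After 3 (forward): cur=U back=1 fwd=0
After 4 (back): cur=HOME back=0 fwd=1
After 5 (visit(R)): cur=R back=1 fwd=0
After 6 (back): cur=HOME back=0 fwd=1
After 7 (forward): cur=R back=1 fwd=0
After 8 (back): cur=HOME back=0 fwd=1
After 9 (forward): cur=R back=1 fwd=0
After 10 (visit(T)): cur=T back=2 fwd=0
After 11 (visit(O)): cur=O back=3 fwd=0
After 12 (visit(P)): cur=P back=4 fwd=0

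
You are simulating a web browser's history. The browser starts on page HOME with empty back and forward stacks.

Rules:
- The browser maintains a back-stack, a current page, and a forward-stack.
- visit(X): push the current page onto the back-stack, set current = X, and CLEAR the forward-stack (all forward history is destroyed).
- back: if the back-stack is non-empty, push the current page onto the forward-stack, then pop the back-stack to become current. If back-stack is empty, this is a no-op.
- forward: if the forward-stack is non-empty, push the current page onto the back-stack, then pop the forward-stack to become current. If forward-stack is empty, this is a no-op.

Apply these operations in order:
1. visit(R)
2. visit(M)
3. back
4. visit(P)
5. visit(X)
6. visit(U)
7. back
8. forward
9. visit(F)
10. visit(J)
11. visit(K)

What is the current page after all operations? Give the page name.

Answer: K

Derivation:
After 1 (visit(R)): cur=R back=1 fwd=0
After 2 (visit(M)): cur=M back=2 fwd=0
After 3 (back): cur=R back=1 fwd=1
After 4 (visit(P)): cur=P back=2 fwd=0
After 5 (visit(X)): cur=X back=3 fwd=0
After 6 (visit(U)): cur=U back=4 fwd=0
After 7 (back): cur=X back=3 fwd=1
After 8 (forward): cur=U back=4 fwd=0
After 9 (visit(F)): cur=F back=5 fwd=0
After 10 (visit(J)): cur=J back=6 fwd=0
After 11 (visit(K)): cur=K back=7 fwd=0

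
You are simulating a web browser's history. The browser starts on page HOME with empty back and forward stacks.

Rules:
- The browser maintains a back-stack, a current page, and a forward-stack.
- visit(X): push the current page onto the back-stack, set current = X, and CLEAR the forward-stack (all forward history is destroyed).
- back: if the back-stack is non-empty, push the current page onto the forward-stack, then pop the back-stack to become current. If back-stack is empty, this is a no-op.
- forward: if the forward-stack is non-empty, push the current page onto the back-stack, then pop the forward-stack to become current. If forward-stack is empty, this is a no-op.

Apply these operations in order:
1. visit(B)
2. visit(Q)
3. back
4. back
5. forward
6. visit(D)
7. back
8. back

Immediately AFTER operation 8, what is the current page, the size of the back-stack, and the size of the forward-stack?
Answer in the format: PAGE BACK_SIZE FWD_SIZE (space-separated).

After 1 (visit(B)): cur=B back=1 fwd=0
After 2 (visit(Q)): cur=Q back=2 fwd=0
After 3 (back): cur=B back=1 fwd=1
After 4 (back): cur=HOME back=0 fwd=2
After 5 (forward): cur=B back=1 fwd=1
After 6 (visit(D)): cur=D back=2 fwd=0
After 7 (back): cur=B back=1 fwd=1
After 8 (back): cur=HOME back=0 fwd=2

HOME 0 2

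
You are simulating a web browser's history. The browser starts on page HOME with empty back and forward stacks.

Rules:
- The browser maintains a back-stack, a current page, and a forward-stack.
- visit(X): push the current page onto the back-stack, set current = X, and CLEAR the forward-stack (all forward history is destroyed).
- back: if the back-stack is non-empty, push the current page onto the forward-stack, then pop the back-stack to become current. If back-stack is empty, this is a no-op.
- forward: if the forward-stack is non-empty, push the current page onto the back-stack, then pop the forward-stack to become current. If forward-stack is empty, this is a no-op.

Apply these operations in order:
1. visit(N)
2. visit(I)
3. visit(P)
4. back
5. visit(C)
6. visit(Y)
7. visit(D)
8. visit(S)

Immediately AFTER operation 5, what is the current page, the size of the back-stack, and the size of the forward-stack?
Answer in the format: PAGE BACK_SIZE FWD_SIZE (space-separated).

After 1 (visit(N)): cur=N back=1 fwd=0
After 2 (visit(I)): cur=I back=2 fwd=0
After 3 (visit(P)): cur=P back=3 fwd=0
After 4 (back): cur=I back=2 fwd=1
After 5 (visit(C)): cur=C back=3 fwd=0

C 3 0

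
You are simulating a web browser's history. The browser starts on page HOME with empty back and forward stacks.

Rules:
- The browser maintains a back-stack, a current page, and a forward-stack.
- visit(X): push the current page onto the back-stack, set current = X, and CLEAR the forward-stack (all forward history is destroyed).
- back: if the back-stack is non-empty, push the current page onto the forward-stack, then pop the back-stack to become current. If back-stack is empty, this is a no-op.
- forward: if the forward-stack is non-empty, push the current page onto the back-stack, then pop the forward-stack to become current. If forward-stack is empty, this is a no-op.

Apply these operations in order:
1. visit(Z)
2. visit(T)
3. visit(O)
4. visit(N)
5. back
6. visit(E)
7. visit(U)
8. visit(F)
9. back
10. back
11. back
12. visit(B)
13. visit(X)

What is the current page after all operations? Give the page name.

Answer: X

Derivation:
After 1 (visit(Z)): cur=Z back=1 fwd=0
After 2 (visit(T)): cur=T back=2 fwd=0
After 3 (visit(O)): cur=O back=3 fwd=0
After 4 (visit(N)): cur=N back=4 fwd=0
After 5 (back): cur=O back=3 fwd=1
After 6 (visit(E)): cur=E back=4 fwd=0
After 7 (visit(U)): cur=U back=5 fwd=0
After 8 (visit(F)): cur=F back=6 fwd=0
After 9 (back): cur=U back=5 fwd=1
After 10 (back): cur=E back=4 fwd=2
After 11 (back): cur=O back=3 fwd=3
After 12 (visit(B)): cur=B back=4 fwd=0
After 13 (visit(X)): cur=X back=5 fwd=0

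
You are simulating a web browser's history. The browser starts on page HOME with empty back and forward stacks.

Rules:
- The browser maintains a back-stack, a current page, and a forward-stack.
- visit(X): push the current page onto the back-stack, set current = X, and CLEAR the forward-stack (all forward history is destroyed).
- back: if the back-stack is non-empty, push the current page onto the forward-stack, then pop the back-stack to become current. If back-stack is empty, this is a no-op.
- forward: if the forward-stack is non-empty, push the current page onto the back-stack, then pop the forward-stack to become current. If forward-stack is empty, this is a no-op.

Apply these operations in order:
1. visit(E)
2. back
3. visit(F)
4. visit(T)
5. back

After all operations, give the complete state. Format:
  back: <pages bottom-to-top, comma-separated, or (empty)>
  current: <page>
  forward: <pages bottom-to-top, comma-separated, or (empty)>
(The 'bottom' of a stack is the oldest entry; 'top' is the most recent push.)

Answer: back: HOME
current: F
forward: T

Derivation:
After 1 (visit(E)): cur=E back=1 fwd=0
After 2 (back): cur=HOME back=0 fwd=1
After 3 (visit(F)): cur=F back=1 fwd=0
After 4 (visit(T)): cur=T back=2 fwd=0
After 5 (back): cur=F back=1 fwd=1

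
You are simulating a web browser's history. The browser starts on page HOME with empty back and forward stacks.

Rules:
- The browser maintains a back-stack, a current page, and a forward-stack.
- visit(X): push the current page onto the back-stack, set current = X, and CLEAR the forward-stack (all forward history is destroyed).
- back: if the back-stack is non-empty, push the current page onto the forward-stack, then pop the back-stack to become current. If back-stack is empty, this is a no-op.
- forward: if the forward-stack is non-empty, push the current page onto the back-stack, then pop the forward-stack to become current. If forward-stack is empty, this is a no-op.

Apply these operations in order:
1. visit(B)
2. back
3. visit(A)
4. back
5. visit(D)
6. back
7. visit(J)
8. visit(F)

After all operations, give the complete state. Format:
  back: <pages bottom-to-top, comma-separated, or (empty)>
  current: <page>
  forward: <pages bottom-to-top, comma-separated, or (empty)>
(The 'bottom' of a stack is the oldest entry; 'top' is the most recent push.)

After 1 (visit(B)): cur=B back=1 fwd=0
After 2 (back): cur=HOME back=0 fwd=1
After 3 (visit(A)): cur=A back=1 fwd=0
After 4 (back): cur=HOME back=0 fwd=1
After 5 (visit(D)): cur=D back=1 fwd=0
After 6 (back): cur=HOME back=0 fwd=1
After 7 (visit(J)): cur=J back=1 fwd=0
After 8 (visit(F)): cur=F back=2 fwd=0

Answer: back: HOME,J
current: F
forward: (empty)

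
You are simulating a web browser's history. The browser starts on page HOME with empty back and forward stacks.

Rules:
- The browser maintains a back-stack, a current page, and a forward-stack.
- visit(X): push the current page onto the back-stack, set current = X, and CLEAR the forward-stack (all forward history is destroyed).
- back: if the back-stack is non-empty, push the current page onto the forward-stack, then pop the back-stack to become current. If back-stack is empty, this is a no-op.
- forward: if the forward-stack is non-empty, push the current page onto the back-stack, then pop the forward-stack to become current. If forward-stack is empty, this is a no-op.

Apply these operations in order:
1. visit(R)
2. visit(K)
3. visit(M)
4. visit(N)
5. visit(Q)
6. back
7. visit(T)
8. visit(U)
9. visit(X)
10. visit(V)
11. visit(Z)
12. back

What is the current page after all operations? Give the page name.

Answer: V

Derivation:
After 1 (visit(R)): cur=R back=1 fwd=0
After 2 (visit(K)): cur=K back=2 fwd=0
After 3 (visit(M)): cur=M back=3 fwd=0
After 4 (visit(N)): cur=N back=4 fwd=0
After 5 (visit(Q)): cur=Q back=5 fwd=0
After 6 (back): cur=N back=4 fwd=1
After 7 (visit(T)): cur=T back=5 fwd=0
After 8 (visit(U)): cur=U back=6 fwd=0
After 9 (visit(X)): cur=X back=7 fwd=0
After 10 (visit(V)): cur=V back=8 fwd=0
After 11 (visit(Z)): cur=Z back=9 fwd=0
After 12 (back): cur=V back=8 fwd=1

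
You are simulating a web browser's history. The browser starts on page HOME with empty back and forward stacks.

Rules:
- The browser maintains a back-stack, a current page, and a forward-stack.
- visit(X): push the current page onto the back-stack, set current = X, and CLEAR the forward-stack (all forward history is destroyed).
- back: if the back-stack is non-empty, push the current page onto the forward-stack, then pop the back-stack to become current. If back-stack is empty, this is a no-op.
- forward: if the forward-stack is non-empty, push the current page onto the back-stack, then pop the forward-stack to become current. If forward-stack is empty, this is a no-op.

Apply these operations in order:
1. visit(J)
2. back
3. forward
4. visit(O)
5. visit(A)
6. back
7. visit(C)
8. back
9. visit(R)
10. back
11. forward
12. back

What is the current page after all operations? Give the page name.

After 1 (visit(J)): cur=J back=1 fwd=0
After 2 (back): cur=HOME back=0 fwd=1
After 3 (forward): cur=J back=1 fwd=0
After 4 (visit(O)): cur=O back=2 fwd=0
After 5 (visit(A)): cur=A back=3 fwd=0
After 6 (back): cur=O back=2 fwd=1
After 7 (visit(C)): cur=C back=3 fwd=0
After 8 (back): cur=O back=2 fwd=1
After 9 (visit(R)): cur=R back=3 fwd=0
After 10 (back): cur=O back=2 fwd=1
After 11 (forward): cur=R back=3 fwd=0
After 12 (back): cur=O back=2 fwd=1

Answer: O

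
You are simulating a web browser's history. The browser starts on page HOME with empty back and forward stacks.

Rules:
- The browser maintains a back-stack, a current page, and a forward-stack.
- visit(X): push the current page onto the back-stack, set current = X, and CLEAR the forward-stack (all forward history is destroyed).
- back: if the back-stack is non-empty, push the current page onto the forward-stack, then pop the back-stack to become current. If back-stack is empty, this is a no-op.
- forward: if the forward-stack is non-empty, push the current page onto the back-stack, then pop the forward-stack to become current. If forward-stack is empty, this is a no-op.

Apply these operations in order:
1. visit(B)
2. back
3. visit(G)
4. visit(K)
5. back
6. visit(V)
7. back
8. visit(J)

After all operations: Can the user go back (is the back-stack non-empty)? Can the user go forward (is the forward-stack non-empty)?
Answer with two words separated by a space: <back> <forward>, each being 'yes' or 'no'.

After 1 (visit(B)): cur=B back=1 fwd=0
After 2 (back): cur=HOME back=0 fwd=1
After 3 (visit(G)): cur=G back=1 fwd=0
After 4 (visit(K)): cur=K back=2 fwd=0
After 5 (back): cur=G back=1 fwd=1
After 6 (visit(V)): cur=V back=2 fwd=0
After 7 (back): cur=G back=1 fwd=1
After 8 (visit(J)): cur=J back=2 fwd=0

Answer: yes no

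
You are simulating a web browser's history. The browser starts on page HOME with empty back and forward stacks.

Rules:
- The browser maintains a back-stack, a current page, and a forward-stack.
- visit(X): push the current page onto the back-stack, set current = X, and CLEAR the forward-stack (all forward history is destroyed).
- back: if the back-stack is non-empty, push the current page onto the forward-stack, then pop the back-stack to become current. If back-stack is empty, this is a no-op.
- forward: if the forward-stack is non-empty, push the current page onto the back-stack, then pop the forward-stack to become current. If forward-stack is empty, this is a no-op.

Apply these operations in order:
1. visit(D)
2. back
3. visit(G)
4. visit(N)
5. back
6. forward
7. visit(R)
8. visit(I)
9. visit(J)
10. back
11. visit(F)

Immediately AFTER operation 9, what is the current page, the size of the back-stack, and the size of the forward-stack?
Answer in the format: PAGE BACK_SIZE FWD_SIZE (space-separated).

After 1 (visit(D)): cur=D back=1 fwd=0
After 2 (back): cur=HOME back=0 fwd=1
After 3 (visit(G)): cur=G back=1 fwd=0
After 4 (visit(N)): cur=N back=2 fwd=0
After 5 (back): cur=G back=1 fwd=1
After 6 (forward): cur=N back=2 fwd=0
After 7 (visit(R)): cur=R back=3 fwd=0
After 8 (visit(I)): cur=I back=4 fwd=0
After 9 (visit(J)): cur=J back=5 fwd=0

J 5 0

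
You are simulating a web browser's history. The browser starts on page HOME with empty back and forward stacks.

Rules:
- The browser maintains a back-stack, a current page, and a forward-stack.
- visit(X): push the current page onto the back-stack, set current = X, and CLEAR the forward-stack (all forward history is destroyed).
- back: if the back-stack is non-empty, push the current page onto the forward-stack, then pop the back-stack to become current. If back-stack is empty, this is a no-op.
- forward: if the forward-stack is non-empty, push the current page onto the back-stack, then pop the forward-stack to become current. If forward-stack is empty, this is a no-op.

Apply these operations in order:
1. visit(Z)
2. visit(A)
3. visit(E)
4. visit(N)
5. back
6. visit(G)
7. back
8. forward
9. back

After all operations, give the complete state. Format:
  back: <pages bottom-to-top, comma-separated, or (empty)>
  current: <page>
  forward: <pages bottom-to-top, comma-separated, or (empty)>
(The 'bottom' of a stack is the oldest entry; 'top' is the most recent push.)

After 1 (visit(Z)): cur=Z back=1 fwd=0
After 2 (visit(A)): cur=A back=2 fwd=0
After 3 (visit(E)): cur=E back=3 fwd=0
After 4 (visit(N)): cur=N back=4 fwd=0
After 5 (back): cur=E back=3 fwd=1
After 6 (visit(G)): cur=G back=4 fwd=0
After 7 (back): cur=E back=3 fwd=1
After 8 (forward): cur=G back=4 fwd=0
After 9 (back): cur=E back=3 fwd=1

Answer: back: HOME,Z,A
current: E
forward: G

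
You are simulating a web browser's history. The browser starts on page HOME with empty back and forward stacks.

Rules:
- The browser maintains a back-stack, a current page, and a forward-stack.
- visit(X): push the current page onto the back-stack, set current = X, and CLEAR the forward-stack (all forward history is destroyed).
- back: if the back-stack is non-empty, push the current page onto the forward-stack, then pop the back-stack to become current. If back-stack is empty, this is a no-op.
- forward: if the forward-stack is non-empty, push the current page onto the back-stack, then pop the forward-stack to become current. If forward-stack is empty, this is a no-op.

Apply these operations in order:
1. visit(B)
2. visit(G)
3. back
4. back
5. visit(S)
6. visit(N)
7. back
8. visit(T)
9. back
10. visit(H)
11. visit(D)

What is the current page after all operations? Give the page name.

After 1 (visit(B)): cur=B back=1 fwd=0
After 2 (visit(G)): cur=G back=2 fwd=0
After 3 (back): cur=B back=1 fwd=1
After 4 (back): cur=HOME back=0 fwd=2
After 5 (visit(S)): cur=S back=1 fwd=0
After 6 (visit(N)): cur=N back=2 fwd=0
After 7 (back): cur=S back=1 fwd=1
After 8 (visit(T)): cur=T back=2 fwd=0
After 9 (back): cur=S back=1 fwd=1
After 10 (visit(H)): cur=H back=2 fwd=0
After 11 (visit(D)): cur=D back=3 fwd=0

Answer: D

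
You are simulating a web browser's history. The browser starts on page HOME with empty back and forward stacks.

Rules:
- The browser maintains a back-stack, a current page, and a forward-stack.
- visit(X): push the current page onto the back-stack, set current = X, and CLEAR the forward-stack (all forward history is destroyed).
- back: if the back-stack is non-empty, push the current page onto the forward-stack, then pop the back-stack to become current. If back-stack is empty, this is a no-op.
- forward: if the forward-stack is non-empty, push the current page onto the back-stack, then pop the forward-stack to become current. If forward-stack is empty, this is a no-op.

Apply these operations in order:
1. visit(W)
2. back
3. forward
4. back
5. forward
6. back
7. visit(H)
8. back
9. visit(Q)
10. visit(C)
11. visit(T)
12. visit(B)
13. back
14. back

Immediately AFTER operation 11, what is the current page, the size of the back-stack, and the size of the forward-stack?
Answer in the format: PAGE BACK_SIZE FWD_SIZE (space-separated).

After 1 (visit(W)): cur=W back=1 fwd=0
After 2 (back): cur=HOME back=0 fwd=1
After 3 (forward): cur=W back=1 fwd=0
After 4 (back): cur=HOME back=0 fwd=1
After 5 (forward): cur=W back=1 fwd=0
After 6 (back): cur=HOME back=0 fwd=1
After 7 (visit(H)): cur=H back=1 fwd=0
After 8 (back): cur=HOME back=0 fwd=1
After 9 (visit(Q)): cur=Q back=1 fwd=0
After 10 (visit(C)): cur=C back=2 fwd=0
After 11 (visit(T)): cur=T back=3 fwd=0

T 3 0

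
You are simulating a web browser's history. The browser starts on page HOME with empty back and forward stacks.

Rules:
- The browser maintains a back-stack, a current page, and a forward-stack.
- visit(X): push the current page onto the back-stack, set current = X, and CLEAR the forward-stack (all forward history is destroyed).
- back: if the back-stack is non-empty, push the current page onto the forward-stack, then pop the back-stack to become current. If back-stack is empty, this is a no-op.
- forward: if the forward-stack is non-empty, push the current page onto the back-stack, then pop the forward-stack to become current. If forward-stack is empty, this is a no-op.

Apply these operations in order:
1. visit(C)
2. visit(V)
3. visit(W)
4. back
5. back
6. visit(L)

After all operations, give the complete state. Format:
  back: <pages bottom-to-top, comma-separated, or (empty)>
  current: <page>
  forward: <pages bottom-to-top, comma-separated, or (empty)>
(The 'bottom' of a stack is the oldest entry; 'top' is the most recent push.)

Answer: back: HOME,C
current: L
forward: (empty)

Derivation:
After 1 (visit(C)): cur=C back=1 fwd=0
After 2 (visit(V)): cur=V back=2 fwd=0
After 3 (visit(W)): cur=W back=3 fwd=0
After 4 (back): cur=V back=2 fwd=1
After 5 (back): cur=C back=1 fwd=2
After 6 (visit(L)): cur=L back=2 fwd=0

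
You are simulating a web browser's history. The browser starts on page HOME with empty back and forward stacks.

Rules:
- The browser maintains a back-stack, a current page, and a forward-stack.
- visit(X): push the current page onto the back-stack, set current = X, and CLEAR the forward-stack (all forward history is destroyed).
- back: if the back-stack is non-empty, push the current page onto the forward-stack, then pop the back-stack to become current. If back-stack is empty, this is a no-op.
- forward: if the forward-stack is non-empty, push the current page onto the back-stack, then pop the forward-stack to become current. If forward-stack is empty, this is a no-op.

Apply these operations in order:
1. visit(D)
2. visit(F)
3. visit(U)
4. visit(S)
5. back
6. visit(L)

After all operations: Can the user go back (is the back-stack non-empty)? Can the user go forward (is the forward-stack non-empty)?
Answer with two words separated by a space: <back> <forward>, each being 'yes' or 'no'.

Answer: yes no

Derivation:
After 1 (visit(D)): cur=D back=1 fwd=0
After 2 (visit(F)): cur=F back=2 fwd=0
After 3 (visit(U)): cur=U back=3 fwd=0
After 4 (visit(S)): cur=S back=4 fwd=0
After 5 (back): cur=U back=3 fwd=1
After 6 (visit(L)): cur=L back=4 fwd=0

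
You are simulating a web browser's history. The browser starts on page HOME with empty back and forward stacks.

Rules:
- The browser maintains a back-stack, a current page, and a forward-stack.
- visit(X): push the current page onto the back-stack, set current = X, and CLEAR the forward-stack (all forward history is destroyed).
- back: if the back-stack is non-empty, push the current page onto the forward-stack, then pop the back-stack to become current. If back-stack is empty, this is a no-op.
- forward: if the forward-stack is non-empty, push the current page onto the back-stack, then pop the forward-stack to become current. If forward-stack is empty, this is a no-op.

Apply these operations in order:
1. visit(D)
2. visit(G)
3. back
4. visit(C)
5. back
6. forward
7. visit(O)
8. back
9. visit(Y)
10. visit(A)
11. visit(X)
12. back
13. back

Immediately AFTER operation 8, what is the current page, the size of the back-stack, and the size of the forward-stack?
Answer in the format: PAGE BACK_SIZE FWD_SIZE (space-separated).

After 1 (visit(D)): cur=D back=1 fwd=0
After 2 (visit(G)): cur=G back=2 fwd=0
After 3 (back): cur=D back=1 fwd=1
After 4 (visit(C)): cur=C back=2 fwd=0
After 5 (back): cur=D back=1 fwd=1
After 6 (forward): cur=C back=2 fwd=0
After 7 (visit(O)): cur=O back=3 fwd=0
After 8 (back): cur=C back=2 fwd=1

C 2 1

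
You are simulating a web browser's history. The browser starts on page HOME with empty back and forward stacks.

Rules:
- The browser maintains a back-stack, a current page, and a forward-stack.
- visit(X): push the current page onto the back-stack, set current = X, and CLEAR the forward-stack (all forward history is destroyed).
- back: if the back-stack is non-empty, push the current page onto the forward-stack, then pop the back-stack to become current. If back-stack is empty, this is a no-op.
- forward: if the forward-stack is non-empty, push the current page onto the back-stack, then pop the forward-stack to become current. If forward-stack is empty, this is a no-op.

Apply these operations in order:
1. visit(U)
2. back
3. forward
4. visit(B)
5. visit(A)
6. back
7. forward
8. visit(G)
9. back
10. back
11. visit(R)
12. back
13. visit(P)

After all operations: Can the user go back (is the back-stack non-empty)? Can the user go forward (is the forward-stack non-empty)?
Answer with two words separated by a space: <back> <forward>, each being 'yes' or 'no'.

Answer: yes no

Derivation:
After 1 (visit(U)): cur=U back=1 fwd=0
After 2 (back): cur=HOME back=0 fwd=1
After 3 (forward): cur=U back=1 fwd=0
After 4 (visit(B)): cur=B back=2 fwd=0
After 5 (visit(A)): cur=A back=3 fwd=0
After 6 (back): cur=B back=2 fwd=1
After 7 (forward): cur=A back=3 fwd=0
After 8 (visit(G)): cur=G back=4 fwd=0
After 9 (back): cur=A back=3 fwd=1
After 10 (back): cur=B back=2 fwd=2
After 11 (visit(R)): cur=R back=3 fwd=0
After 12 (back): cur=B back=2 fwd=1
After 13 (visit(P)): cur=P back=3 fwd=0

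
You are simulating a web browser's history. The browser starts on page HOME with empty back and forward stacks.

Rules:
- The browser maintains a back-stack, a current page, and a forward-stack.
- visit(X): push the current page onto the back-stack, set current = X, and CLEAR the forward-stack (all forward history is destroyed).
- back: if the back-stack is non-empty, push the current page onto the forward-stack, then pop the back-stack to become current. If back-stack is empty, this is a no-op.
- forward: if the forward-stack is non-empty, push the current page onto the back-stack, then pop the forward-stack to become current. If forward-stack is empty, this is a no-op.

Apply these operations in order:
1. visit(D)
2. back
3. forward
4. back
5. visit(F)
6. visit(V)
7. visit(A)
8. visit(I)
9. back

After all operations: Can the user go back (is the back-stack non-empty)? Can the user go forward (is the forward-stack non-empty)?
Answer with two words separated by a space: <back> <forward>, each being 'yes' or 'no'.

Answer: yes yes

Derivation:
After 1 (visit(D)): cur=D back=1 fwd=0
After 2 (back): cur=HOME back=0 fwd=1
After 3 (forward): cur=D back=1 fwd=0
After 4 (back): cur=HOME back=0 fwd=1
After 5 (visit(F)): cur=F back=1 fwd=0
After 6 (visit(V)): cur=V back=2 fwd=0
After 7 (visit(A)): cur=A back=3 fwd=0
After 8 (visit(I)): cur=I back=4 fwd=0
After 9 (back): cur=A back=3 fwd=1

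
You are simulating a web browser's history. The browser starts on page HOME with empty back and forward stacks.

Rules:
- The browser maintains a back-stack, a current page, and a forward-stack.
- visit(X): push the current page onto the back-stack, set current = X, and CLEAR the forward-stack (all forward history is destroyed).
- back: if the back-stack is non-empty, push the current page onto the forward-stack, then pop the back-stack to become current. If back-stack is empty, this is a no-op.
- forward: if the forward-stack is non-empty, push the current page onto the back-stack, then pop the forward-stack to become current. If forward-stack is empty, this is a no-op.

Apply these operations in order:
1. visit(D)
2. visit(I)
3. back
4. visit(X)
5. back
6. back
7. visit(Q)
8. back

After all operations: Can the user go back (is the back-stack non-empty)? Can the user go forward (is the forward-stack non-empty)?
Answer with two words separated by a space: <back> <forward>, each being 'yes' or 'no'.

After 1 (visit(D)): cur=D back=1 fwd=0
After 2 (visit(I)): cur=I back=2 fwd=0
After 3 (back): cur=D back=1 fwd=1
After 4 (visit(X)): cur=X back=2 fwd=0
After 5 (back): cur=D back=1 fwd=1
After 6 (back): cur=HOME back=0 fwd=2
After 7 (visit(Q)): cur=Q back=1 fwd=0
After 8 (back): cur=HOME back=0 fwd=1

Answer: no yes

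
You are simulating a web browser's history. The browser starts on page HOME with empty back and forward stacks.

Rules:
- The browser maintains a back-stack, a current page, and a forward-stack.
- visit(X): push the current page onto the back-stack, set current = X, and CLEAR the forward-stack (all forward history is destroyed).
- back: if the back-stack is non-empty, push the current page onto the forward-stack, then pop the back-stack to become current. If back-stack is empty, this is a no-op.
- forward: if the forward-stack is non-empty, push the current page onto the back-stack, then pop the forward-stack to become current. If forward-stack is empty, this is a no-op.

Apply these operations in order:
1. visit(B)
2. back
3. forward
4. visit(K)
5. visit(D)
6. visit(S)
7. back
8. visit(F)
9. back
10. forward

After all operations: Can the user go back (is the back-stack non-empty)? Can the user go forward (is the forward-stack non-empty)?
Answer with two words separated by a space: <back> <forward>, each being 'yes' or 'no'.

After 1 (visit(B)): cur=B back=1 fwd=0
After 2 (back): cur=HOME back=0 fwd=1
After 3 (forward): cur=B back=1 fwd=0
After 4 (visit(K)): cur=K back=2 fwd=0
After 5 (visit(D)): cur=D back=3 fwd=0
After 6 (visit(S)): cur=S back=4 fwd=0
After 7 (back): cur=D back=3 fwd=1
After 8 (visit(F)): cur=F back=4 fwd=0
After 9 (back): cur=D back=3 fwd=1
After 10 (forward): cur=F back=4 fwd=0

Answer: yes no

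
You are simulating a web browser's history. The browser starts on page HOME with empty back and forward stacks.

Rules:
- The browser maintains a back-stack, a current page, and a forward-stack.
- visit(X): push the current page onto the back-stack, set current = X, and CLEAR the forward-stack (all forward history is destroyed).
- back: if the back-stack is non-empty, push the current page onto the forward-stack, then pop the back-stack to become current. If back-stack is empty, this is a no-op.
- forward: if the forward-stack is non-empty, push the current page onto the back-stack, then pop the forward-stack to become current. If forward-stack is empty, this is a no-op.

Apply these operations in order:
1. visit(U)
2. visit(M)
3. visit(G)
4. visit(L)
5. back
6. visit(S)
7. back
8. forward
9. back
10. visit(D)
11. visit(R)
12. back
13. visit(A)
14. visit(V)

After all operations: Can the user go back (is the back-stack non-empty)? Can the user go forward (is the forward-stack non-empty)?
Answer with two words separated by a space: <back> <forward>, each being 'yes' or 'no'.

After 1 (visit(U)): cur=U back=1 fwd=0
After 2 (visit(M)): cur=M back=2 fwd=0
After 3 (visit(G)): cur=G back=3 fwd=0
After 4 (visit(L)): cur=L back=4 fwd=0
After 5 (back): cur=G back=3 fwd=1
After 6 (visit(S)): cur=S back=4 fwd=0
After 7 (back): cur=G back=3 fwd=1
After 8 (forward): cur=S back=4 fwd=0
After 9 (back): cur=G back=3 fwd=1
After 10 (visit(D)): cur=D back=4 fwd=0
After 11 (visit(R)): cur=R back=5 fwd=0
After 12 (back): cur=D back=4 fwd=1
After 13 (visit(A)): cur=A back=5 fwd=0
After 14 (visit(V)): cur=V back=6 fwd=0

Answer: yes no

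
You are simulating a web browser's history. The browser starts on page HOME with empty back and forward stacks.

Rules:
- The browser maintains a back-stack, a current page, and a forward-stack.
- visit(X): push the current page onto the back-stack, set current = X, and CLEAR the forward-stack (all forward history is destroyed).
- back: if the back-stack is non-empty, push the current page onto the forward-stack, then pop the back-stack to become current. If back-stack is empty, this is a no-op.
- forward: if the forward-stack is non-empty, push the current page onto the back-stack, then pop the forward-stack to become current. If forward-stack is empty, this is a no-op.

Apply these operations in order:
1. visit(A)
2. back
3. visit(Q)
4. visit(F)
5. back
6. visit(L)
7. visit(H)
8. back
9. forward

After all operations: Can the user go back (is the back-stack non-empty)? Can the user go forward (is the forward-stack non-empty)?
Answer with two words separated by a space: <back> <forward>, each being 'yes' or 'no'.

After 1 (visit(A)): cur=A back=1 fwd=0
After 2 (back): cur=HOME back=0 fwd=1
After 3 (visit(Q)): cur=Q back=1 fwd=0
After 4 (visit(F)): cur=F back=2 fwd=0
After 5 (back): cur=Q back=1 fwd=1
After 6 (visit(L)): cur=L back=2 fwd=0
After 7 (visit(H)): cur=H back=3 fwd=0
After 8 (back): cur=L back=2 fwd=1
After 9 (forward): cur=H back=3 fwd=0

Answer: yes no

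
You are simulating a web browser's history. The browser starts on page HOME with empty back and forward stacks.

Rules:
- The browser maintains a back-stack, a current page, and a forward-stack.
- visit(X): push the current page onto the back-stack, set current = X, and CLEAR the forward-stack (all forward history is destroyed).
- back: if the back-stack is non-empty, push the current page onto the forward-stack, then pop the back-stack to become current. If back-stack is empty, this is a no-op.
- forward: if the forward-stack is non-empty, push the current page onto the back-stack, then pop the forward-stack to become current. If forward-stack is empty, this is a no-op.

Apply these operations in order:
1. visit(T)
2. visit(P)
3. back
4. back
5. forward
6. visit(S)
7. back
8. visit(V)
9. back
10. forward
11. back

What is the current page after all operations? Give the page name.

After 1 (visit(T)): cur=T back=1 fwd=0
After 2 (visit(P)): cur=P back=2 fwd=0
After 3 (back): cur=T back=1 fwd=1
After 4 (back): cur=HOME back=0 fwd=2
After 5 (forward): cur=T back=1 fwd=1
After 6 (visit(S)): cur=S back=2 fwd=0
After 7 (back): cur=T back=1 fwd=1
After 8 (visit(V)): cur=V back=2 fwd=0
After 9 (back): cur=T back=1 fwd=1
After 10 (forward): cur=V back=2 fwd=0
After 11 (back): cur=T back=1 fwd=1

Answer: T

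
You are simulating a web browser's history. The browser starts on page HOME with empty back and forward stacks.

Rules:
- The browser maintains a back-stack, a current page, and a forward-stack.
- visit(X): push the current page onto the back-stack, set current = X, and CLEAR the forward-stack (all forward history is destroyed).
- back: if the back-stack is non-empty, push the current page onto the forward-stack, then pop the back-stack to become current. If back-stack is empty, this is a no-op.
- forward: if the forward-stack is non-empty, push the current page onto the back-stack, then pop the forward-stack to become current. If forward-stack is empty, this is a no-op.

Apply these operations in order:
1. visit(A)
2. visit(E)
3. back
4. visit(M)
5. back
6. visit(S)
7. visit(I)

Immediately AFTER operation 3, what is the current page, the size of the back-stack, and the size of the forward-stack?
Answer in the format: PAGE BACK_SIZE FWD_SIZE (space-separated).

After 1 (visit(A)): cur=A back=1 fwd=0
After 2 (visit(E)): cur=E back=2 fwd=0
After 3 (back): cur=A back=1 fwd=1

A 1 1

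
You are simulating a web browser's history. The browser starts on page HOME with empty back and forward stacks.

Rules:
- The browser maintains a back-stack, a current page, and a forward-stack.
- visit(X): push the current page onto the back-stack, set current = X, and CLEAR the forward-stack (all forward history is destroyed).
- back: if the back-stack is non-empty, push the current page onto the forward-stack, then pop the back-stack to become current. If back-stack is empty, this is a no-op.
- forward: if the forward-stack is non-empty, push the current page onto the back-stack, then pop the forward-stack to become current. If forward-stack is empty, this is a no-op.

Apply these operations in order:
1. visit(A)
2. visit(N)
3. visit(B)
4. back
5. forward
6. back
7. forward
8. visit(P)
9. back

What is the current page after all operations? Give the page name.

After 1 (visit(A)): cur=A back=1 fwd=0
After 2 (visit(N)): cur=N back=2 fwd=0
After 3 (visit(B)): cur=B back=3 fwd=0
After 4 (back): cur=N back=2 fwd=1
After 5 (forward): cur=B back=3 fwd=0
After 6 (back): cur=N back=2 fwd=1
After 7 (forward): cur=B back=3 fwd=0
After 8 (visit(P)): cur=P back=4 fwd=0
After 9 (back): cur=B back=3 fwd=1

Answer: B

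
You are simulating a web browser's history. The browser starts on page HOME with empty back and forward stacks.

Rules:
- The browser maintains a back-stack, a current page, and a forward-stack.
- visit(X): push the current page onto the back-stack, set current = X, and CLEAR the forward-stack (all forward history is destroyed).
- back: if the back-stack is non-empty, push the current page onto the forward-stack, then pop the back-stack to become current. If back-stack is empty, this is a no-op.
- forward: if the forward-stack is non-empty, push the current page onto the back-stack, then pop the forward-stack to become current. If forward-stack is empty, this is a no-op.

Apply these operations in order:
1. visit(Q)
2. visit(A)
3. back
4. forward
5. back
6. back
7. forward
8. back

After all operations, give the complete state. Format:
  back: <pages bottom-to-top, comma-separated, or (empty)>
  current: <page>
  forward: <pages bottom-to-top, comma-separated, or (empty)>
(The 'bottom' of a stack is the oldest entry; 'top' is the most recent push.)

After 1 (visit(Q)): cur=Q back=1 fwd=0
After 2 (visit(A)): cur=A back=2 fwd=0
After 3 (back): cur=Q back=1 fwd=1
After 4 (forward): cur=A back=2 fwd=0
After 5 (back): cur=Q back=1 fwd=1
After 6 (back): cur=HOME back=0 fwd=2
After 7 (forward): cur=Q back=1 fwd=1
After 8 (back): cur=HOME back=0 fwd=2

Answer: back: (empty)
current: HOME
forward: A,Q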